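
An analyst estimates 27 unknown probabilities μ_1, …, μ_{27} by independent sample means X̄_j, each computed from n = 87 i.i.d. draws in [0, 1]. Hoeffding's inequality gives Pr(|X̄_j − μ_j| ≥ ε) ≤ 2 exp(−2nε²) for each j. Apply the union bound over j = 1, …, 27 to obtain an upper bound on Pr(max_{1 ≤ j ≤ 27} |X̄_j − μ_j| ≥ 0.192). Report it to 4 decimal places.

Per-experiment Hoeffding bound: 2·exp(−2·87·0.192²) = 2·exp(−6.41434) = 0.0032758.
Union bound over 27 events: 27·0.0032758 = 0.08845.

0.0884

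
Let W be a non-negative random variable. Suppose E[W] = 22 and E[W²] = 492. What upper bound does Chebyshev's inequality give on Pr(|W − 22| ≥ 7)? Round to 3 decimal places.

Var(W) = E[W²] − (E[W])² = 492 − 484 = 8.
Chebyshev's inequality: Pr(|W − μ| ≥ t) ≤ Var(W)/t² = 8/49 = 0.1633.

0.163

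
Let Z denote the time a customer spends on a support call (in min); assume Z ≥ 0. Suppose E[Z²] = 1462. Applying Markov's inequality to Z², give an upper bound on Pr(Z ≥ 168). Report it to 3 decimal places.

Since Z ≥ 0, the event {Z ≥ 168} is the same as {Z² ≥ 28224}.
Markov's inequality applied to Z² gives Pr(Z² ≥ 28224) ≤ E[Z²]/28224 = 1462/28224 = 0.0518.

0.052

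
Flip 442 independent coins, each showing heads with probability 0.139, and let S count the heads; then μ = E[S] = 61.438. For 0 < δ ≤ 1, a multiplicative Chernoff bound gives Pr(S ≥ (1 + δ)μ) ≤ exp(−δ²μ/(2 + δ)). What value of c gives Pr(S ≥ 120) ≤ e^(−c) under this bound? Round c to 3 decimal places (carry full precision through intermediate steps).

18.902

Write 120 = (1 + δ)μ, so δ = 120/61.438 − 1 = 0.9531886…
Then the exponent is δ²μ/(2 + δ) = (120 − μ)² / (μ·(2 + δ)) = 18.901817.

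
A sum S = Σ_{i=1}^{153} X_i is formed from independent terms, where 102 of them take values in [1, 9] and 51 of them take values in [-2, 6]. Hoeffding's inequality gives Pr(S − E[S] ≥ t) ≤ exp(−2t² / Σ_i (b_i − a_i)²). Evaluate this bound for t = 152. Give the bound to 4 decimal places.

0.0089

Σ(b_i − a_i)² = 102·8² + 51·8² = 9792.
Exponent = 2·152² / 9792 = 4.71895.
Bound = exp(−4.71895) = 0.00892.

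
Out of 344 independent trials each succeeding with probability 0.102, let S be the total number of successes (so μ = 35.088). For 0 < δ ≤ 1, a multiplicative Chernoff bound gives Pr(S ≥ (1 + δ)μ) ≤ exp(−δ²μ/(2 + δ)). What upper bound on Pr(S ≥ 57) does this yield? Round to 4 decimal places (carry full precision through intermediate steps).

Write 57 = (1 + δ)μ, so δ = 57/35.088 − 1 = 0.624487…
Then the exponent is δ²μ/(2 + δ) = (57 − μ)² / (μ·(2 + δ)) = 5.213880.
Bound = exp(−5.213880) = 0.00544.

0.0054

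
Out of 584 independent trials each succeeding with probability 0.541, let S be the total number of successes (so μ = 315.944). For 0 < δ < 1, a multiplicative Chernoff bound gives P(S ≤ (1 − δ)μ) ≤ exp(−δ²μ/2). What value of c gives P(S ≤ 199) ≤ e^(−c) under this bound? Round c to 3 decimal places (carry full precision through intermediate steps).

Write 199 = (1 − δ)μ, so δ = 1 − 199/315.944 = 0.3701415…
Then the exponent is δ²μ/2 = (μ − 199)²/(2μ) = 21.642916.

21.643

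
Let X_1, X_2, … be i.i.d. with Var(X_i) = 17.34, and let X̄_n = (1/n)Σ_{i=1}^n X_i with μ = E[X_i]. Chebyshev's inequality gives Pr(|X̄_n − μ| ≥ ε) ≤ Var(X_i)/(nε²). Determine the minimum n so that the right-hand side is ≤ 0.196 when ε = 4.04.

Require 17.34/(n·4.04²) ≤ 0.196, i.e. n ≥ 17.34/(0.196·4.04²) = 5.420.
The smallest integer n is 6.

6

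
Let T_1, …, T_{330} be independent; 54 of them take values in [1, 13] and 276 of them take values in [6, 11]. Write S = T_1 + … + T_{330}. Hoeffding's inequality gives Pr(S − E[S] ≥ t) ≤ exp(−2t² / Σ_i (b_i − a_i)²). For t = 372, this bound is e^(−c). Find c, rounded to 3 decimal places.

Σ(b_i − a_i)² = 54·12² + 276·5² = 14676.
c = 2t² / 14676 = 2·372² / 14676 = 18.8585.

18.859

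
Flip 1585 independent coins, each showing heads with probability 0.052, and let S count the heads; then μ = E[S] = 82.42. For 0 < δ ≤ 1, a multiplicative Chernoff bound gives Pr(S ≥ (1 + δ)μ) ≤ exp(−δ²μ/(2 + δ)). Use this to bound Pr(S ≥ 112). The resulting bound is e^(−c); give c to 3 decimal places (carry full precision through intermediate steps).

4.500

Write 112 = (1 + δ)μ, so δ = 112/82.42 − 1 = 0.3588935…
Then the exponent is δ²μ/(2 + δ) = (112 − μ)² / (μ·(2 + δ)) = 4.500444.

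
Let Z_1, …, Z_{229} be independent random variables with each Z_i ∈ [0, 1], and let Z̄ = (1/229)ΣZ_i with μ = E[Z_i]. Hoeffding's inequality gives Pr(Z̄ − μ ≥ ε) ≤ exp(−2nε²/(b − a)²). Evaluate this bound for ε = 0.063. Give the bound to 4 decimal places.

Exponent: 2nε²/(b − a)² = 2·229·0.063² / 1² = 1.81780.
Bound = exp(−1.81780) = 0.16238.

0.1624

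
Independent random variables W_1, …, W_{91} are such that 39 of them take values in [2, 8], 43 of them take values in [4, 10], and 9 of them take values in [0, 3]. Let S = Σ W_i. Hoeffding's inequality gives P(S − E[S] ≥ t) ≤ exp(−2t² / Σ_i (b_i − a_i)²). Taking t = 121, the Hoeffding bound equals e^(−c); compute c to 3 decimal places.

Σ(b_i − a_i)² = 39·6² + 43·6² + 9·3² = 3033.
c = 2t² / 3033 = 2·121² / 3033 = 9.6545.

9.654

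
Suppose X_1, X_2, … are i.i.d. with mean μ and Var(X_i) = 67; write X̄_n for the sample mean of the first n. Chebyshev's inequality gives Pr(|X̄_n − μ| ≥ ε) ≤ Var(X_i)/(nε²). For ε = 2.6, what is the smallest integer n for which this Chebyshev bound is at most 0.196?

51

Require 67/(n·2.6²) ≤ 0.196, i.e. n ≥ 67/(0.196·2.6²) = 50.568.
The smallest integer n is 51.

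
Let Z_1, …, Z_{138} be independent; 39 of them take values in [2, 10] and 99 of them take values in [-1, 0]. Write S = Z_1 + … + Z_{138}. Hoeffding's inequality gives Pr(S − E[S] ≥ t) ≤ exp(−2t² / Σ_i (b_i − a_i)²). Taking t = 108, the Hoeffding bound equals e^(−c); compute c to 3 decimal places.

Σ(b_i − a_i)² = 39·8² + 99·1² = 2595.
c = 2t² / 2595 = 2·108² / 2595 = 8.9896.

8.990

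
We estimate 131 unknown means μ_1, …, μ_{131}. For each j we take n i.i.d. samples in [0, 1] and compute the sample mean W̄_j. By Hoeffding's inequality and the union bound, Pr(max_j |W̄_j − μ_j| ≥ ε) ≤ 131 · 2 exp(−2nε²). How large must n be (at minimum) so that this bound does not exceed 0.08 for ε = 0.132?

233

Need 2·131·exp(−2nε²) ≤ 0.08, i.e. exp(−2nε²) ≤ 0.08/262.
So 2nε² ≥ ln(262/0.08) = 8.094073.
Hence n ≥ 8.094073/(2·0.132²) = 232.268.
The smallest integer n is 233.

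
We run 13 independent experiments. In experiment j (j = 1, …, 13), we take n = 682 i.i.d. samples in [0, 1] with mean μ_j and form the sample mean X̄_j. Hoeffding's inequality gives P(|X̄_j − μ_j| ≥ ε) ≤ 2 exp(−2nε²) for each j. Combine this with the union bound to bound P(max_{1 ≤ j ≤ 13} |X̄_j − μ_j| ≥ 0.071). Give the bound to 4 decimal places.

0.0268

Per-experiment Hoeffding bound: 2·exp(−2·682·0.071²) = 2·exp(−6.87592) = 0.0020647.
Union bound over 13 events: 13·0.0020647 = 0.02684.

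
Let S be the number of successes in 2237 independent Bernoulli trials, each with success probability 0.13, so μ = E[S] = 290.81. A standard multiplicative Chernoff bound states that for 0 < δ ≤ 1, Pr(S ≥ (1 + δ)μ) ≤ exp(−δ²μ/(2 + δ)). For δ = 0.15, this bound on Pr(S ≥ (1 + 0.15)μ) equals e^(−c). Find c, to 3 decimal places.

c = δ²μ/(2 + δ) = 0.15²·290.81/(2 + 0.15) = 3.0434.

3.043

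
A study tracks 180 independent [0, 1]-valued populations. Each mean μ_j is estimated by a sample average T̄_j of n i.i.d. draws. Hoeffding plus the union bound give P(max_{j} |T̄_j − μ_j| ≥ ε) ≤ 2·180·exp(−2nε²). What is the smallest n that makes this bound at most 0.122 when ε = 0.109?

337

Need 2·180·exp(−2nε²) ≤ 0.122, i.e. exp(−2nε²) ≤ 0.122/360.
So 2nε² ≥ ln(360/0.122) = 7.989838.
Hence n ≥ 7.989838/(2·0.109²) = 336.244.
The smallest integer n is 337.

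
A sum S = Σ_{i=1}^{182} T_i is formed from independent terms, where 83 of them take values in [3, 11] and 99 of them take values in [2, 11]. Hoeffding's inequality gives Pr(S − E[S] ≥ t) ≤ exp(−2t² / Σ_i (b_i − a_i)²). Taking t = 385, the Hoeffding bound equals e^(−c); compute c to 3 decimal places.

22.238

Σ(b_i − a_i)² = 83·8² + 99·9² = 13331.
c = 2t² / 13331 = 2·385² / 13331 = 22.2376.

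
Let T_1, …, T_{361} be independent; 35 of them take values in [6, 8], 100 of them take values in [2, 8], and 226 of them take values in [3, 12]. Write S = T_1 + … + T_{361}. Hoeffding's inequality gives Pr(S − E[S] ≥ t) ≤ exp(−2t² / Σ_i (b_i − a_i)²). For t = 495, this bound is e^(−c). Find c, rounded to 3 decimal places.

22.229

Σ(b_i − a_i)² = 35·2² + 100·6² + 226·9² = 22046.
c = 2t² / 22046 = 2·495² / 22046 = 22.2285.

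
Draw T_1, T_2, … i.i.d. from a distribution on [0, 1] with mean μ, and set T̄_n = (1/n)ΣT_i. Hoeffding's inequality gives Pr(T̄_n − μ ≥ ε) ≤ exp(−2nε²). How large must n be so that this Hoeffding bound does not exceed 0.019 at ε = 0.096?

Require exp(−2nε²) ≤ 0.019, i.e. 2nε² ≥ ln(1/0.019) = 3.963316.
So n ≥ 3.963316 / (2·0.096²) = 215.024.
The smallest integer n is 216.

216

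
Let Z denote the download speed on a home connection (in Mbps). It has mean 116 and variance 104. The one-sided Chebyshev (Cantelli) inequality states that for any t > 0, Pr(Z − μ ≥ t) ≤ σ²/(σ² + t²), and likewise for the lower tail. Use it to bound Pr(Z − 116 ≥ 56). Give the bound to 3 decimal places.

Here σ² = 104 and t = 56, so σ² + t² = 3240.
Cantelli's bound: 104/3240 = 0.0321.

0.032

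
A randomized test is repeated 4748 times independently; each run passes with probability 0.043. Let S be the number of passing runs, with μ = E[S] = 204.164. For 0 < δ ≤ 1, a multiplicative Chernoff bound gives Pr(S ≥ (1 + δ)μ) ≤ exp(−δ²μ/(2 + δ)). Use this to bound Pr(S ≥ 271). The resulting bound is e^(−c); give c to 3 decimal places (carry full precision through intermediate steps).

9.401

Write 271 = (1 + δ)μ, so δ = 271/204.164 − 1 = 0.3273643…
Then the exponent is δ²μ/(2 + δ) = (271 − μ)² / (μ·(2 + δ)) = 9.401072.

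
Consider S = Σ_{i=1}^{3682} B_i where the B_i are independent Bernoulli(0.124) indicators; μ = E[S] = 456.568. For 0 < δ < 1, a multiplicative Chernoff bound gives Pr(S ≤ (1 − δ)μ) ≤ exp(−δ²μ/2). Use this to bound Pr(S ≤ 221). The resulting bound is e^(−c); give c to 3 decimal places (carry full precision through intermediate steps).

Write 221 = (1 − δ)μ, so δ = 1 − 221/456.568 = 0.5159538…
Then the exponent is δ²μ/2 = (μ − 221)²/(2μ) = 60.771104.

60.771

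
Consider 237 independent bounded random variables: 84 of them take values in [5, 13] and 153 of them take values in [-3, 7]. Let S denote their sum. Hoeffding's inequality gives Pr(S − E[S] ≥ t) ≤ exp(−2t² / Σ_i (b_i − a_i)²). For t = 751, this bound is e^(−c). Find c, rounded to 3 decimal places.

54.556

Σ(b_i − a_i)² = 84·8² + 153·10² = 20676.
c = 2t² / 20676 = 2·751² / 20676 = 54.5561.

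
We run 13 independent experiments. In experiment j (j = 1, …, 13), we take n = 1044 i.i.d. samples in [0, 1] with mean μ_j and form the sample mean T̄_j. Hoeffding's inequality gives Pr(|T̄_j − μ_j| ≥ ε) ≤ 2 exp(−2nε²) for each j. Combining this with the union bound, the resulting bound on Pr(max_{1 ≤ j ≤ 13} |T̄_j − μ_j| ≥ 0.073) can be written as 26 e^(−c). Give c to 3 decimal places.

11.127

Union bound over the 13 events: Pr(max_{1 ≤ j ≤ 13} |T̄_j − μ_j| ≥ 0.073) ≤ 13·2·exp(−2nε²) = 26 exp(−2·1044·0.073²).
So c = 2·1044·0.073² = 11.1270.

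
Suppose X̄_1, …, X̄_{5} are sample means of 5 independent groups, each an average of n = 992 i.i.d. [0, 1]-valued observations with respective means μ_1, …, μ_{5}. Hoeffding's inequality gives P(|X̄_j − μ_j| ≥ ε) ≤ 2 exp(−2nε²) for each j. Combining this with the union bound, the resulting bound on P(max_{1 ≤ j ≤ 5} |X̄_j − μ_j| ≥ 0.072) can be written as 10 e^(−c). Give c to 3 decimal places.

Union bound over the 5 events: P(max_{1 ≤ j ≤ 5} |X̄_j − μ_j| ≥ 0.072) ≤ 5·2·exp(−2nε²) = 10 exp(−2·992·0.072²).
So c = 2·992·0.072² = 10.2851.

10.285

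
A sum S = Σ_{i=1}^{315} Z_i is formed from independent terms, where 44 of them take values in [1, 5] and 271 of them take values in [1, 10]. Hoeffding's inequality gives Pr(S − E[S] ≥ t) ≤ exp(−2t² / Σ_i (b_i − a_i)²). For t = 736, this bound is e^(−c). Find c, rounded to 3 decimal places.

Σ(b_i − a_i)² = 44·4² + 271·9² = 22655.
c = 2t² / 22655 = 2·736² / 22655 = 47.8213.

47.821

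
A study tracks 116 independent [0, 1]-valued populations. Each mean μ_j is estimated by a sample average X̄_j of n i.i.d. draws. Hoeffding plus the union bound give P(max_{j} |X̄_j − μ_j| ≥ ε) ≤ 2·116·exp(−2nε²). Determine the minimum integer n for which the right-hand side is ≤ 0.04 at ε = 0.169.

152

Need 2·116·exp(−2nε²) ≤ 0.04, i.e. exp(−2nε²) ≤ 0.04/232.
So 2nε² ≥ ln(232/0.04) = 8.665613.
Hence n ≥ 8.665613/(2·0.169²) = 151.704.
The smallest integer n is 152.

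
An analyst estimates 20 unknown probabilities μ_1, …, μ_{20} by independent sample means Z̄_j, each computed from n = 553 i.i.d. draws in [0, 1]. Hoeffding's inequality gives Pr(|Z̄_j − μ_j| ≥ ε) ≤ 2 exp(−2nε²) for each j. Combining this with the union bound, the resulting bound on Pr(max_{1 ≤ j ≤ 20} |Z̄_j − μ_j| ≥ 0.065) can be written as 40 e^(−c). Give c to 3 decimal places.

Union bound over the 20 events: Pr(max_{1 ≤ j ≤ 20} |Z̄_j − μ_j| ≥ 0.065) ≤ 20·2·exp(−2nε²) = 40 exp(−2·553·0.065²).
So c = 2·553·0.065² = 4.6729.

4.673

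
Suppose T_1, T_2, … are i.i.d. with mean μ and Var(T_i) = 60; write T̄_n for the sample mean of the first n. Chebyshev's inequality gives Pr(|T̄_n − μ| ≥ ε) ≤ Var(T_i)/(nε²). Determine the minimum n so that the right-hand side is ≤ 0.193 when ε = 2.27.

Require 60/(n·2.27²) ≤ 0.193, i.e. n ≥ 60/(0.193·2.27²) = 60.331.
The smallest integer n is 61.

61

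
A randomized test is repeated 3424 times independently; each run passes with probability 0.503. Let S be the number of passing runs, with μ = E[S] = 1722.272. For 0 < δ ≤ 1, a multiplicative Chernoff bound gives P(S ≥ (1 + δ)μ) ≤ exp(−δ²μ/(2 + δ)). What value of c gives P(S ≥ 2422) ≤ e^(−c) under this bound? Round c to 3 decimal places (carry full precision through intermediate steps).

118.144

Write 2422 = (1 + δ)μ, so δ = 2422/1722.272 − 1 = 0.4062819…
Then the exponent is δ²μ/(2 + δ) = (2422 − μ)² / (μ·(2 + δ)) = 118.143615.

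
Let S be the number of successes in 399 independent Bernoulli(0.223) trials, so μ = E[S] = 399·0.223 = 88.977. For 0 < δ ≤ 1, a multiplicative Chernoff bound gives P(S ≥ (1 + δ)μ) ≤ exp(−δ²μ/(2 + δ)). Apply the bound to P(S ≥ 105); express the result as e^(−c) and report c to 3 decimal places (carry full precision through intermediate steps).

Write 105 = (1 + δ)μ, so δ = 105/88.977 − 1 = 0.1800802…
Then the exponent is δ²μ/(2 + δ) = (105 − μ)² / (μ·(2 + δ)) = 1.323541.

1.324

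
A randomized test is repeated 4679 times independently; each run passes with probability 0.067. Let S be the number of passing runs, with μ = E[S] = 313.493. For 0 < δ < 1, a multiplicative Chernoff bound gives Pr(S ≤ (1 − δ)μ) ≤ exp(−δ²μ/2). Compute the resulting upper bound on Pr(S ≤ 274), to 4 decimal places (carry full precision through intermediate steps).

Write 274 = (1 − δ)μ, so δ = 1 − 274/313.493 = 0.1259773…
Then the exponent is δ²μ/2 = (μ − 274)²/(2μ) = 2.487611.
Bound = exp(−2.487611) = 0.08311.

0.0831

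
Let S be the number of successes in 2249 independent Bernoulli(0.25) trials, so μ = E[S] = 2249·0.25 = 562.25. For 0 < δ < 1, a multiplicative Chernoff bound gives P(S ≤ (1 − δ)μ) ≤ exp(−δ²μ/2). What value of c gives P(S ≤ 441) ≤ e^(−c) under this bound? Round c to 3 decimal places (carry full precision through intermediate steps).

Write 441 = (1 − δ)μ, so δ = 1 − 441/562.25 = 0.2156514…
Then the exponent is δ²μ/2 = (μ − 441)²/(2μ) = 13.073866.

13.074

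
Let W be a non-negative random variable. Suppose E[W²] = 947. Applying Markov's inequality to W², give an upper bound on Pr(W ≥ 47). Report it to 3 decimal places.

0.429

Since W ≥ 0, the event {W ≥ 47} is the same as {W² ≥ 2209}.
Markov's inequality applied to W² gives Pr(W² ≥ 2209) ≤ E[W²]/2209 = 947/2209 = 0.4287.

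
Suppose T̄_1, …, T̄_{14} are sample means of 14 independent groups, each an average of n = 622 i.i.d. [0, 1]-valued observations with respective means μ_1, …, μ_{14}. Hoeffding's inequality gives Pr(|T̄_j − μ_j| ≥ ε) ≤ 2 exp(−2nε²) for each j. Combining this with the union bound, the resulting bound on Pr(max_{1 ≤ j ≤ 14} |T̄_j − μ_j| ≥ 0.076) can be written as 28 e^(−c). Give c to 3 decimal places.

Union bound over the 14 events: Pr(max_{1 ≤ j ≤ 14} |T̄_j − μ_j| ≥ 0.076) ≤ 14·2·exp(−2nε²) = 28 exp(−2·622·0.076²).
So c = 2·622·0.076² = 7.1853.

7.185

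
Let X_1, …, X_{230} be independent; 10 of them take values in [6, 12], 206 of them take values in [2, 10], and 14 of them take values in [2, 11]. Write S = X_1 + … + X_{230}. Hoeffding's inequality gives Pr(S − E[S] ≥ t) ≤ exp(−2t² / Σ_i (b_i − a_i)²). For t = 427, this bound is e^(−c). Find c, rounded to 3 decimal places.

Σ(b_i − a_i)² = 10·6² + 206·8² + 14·9² = 14678.
c = 2t² / 14678 = 2·427² / 14678 = 24.8438.

24.844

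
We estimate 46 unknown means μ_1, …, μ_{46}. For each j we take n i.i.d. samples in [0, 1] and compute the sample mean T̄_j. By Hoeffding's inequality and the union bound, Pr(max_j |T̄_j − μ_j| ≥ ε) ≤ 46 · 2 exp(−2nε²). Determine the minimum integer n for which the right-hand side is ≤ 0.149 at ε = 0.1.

322

Need 2·46·exp(−2nε²) ≤ 0.149, i.e. exp(−2nε²) ≤ 0.149/92.
So 2nε² ≥ ln(92/0.149) = 6.425598.
Hence n ≥ 6.425598/(2·0.1²) = 321.280.
The smallest integer n is 322.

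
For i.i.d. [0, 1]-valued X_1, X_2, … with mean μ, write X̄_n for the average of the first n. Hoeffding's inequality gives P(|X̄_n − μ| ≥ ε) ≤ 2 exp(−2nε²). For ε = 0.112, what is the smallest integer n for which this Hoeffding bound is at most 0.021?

Require 2·exp(−2nε²) ≤ 0.021, i.e. 2nε² ≥ ln(2/0.021) = 4.556380.
So n ≥ 4.556380 / (2·0.112²) = 181.616.
The smallest integer n is 182.

182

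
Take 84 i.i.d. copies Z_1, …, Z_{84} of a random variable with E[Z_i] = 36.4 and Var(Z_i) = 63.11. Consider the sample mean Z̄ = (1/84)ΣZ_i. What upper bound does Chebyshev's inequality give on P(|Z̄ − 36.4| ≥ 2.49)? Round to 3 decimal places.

Var(Z̄) = Var(Z_i)/n = 63.11/84 = 0.75131.
Chebyshev: P(|Z̄ − 36.4| ≥ 2.49) ≤ Var(Z̄)/(2.49)² = 63.11/(84·2.49²) = 0.1212.

0.121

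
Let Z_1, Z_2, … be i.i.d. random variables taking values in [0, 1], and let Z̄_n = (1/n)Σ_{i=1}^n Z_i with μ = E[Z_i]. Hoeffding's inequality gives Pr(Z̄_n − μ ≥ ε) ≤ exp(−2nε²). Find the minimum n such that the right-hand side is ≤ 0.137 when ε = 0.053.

Require exp(−2nε²) ≤ 0.137, i.e. 2nε² ≥ ln(1/0.137) = 1.987774.
So n ≥ 1.987774 / (2·0.053²) = 353.822.
The smallest integer n is 354.

354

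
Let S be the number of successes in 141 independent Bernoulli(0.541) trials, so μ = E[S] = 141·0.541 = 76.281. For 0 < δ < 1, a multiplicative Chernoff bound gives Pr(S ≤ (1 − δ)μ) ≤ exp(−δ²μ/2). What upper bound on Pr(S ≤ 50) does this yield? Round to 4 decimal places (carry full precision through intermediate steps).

0.0108

Write 50 = (1 − δ)μ, so δ = 1 − 50/76.281 = 0.3445288…
Then the exponent is δ²μ/2 = (μ − 50)²/(2μ) = 4.527280.
Bound = exp(−4.527280) = 0.01081.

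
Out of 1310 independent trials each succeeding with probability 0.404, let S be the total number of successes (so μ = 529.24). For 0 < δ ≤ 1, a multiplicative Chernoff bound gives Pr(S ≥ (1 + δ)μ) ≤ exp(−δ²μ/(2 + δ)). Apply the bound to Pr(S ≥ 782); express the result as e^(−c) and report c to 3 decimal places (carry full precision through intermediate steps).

Write 782 = (1 + δ)μ, so δ = 782/529.24 − 1 = 0.4775905…
Then the exponent is δ²μ/(2 + δ) = (782 − μ)² / (μ·(2 + δ)) = 48.723054.

48.723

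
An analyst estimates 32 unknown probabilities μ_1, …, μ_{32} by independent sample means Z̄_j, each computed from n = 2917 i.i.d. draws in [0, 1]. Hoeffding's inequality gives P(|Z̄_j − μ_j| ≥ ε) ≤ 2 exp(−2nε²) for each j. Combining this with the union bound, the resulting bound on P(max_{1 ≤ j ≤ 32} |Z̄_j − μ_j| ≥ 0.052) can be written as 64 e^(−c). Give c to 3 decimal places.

Union bound over the 32 events: P(max_{1 ≤ j ≤ 32} |Z̄_j − μ_j| ≥ 0.052) ≤ 32·2·exp(−2nε²) = 64 exp(−2·2917·0.052²).
So c = 2·2917·0.052² = 15.7751.

15.775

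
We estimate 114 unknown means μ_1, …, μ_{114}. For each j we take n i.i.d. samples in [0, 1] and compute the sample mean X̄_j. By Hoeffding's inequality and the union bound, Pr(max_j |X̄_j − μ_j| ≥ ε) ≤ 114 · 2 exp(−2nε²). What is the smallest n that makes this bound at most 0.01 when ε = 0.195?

Need 2·114·exp(−2nε²) ≤ 0.01, i.e. exp(−2nε²) ≤ 0.01/228.
So 2nε² ≥ ln(228/0.01) = 10.034516.
Hence n ≥ 10.034516/(2·0.195²) = 131.946.
The smallest integer n is 132.

132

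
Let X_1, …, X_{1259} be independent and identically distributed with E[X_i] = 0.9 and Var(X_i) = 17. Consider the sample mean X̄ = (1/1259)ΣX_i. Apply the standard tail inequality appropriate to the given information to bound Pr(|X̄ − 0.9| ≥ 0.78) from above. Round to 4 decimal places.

With mean and variance of each term known, Chebyshev's inequality bounds the deviation of the sum (or sample mean).
Var(X̄) = Var(X_i)/n = 17/1259 = 0.013503.
Chebyshev: Pr(|X̄ − 0.9| ≥ 0.78) ≤ Var(X̄)/(0.78)² = 17/(1259·0.78²) = 0.0222.

0.0222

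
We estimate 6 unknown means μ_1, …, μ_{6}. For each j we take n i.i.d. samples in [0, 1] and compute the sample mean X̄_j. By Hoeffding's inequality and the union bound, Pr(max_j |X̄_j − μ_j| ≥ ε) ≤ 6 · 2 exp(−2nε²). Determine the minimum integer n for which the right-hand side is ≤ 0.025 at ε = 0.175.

Need 2·6·exp(−2nε²) ≤ 0.025, i.e. exp(−2nε²) ≤ 0.025/12.
So 2nε² ≥ ln(12/0.025) = 6.173786.
Hence n ≥ 6.173786/(2·0.175²) = 100.797.
The smallest integer n is 101.

101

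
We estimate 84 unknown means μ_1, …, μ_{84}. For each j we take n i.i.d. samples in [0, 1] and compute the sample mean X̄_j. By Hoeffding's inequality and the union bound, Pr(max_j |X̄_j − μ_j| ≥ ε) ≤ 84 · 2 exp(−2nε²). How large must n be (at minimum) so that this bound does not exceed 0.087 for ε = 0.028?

4826

Need 2·84·exp(−2nε²) ≤ 0.087, i.e. exp(−2nε²) ≤ 0.087/168.
So 2nε² ≥ ln(168/0.087) = 7.565811.
Hence n ≥ 7.565811/(2·0.028²) = 4825.135.
The smallest integer n is 4826.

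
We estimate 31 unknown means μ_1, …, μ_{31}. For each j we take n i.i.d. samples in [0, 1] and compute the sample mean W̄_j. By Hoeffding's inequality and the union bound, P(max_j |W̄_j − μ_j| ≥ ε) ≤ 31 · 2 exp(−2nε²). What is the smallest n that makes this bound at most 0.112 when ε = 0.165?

117

Need 2·31·exp(−2nε²) ≤ 0.112, i.e. exp(−2nε²) ≤ 0.112/62.
So 2nε² ≥ ln(62/0.112) = 6.316391.
Hence n ≥ 6.316391/(2·0.165²) = 116.004.
The smallest integer n is 117.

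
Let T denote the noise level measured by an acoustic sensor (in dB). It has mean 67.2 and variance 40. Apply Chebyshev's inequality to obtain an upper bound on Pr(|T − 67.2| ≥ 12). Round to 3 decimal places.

Chebyshev: Pr(|T − μ| ≥ t) ≤ Var(T)/t².
Bound = 40 / 144 = 0.2778.

0.278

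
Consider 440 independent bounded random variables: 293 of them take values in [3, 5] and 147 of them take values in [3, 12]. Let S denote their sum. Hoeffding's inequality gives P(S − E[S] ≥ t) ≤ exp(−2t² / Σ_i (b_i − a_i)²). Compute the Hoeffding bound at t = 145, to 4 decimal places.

0.0402

Σ(b_i − a_i)² = 293·2² + 147·9² = 13079.
Exponent = 2·145² / 13079 = 3.21508.
Bound = exp(−3.21508) = 0.04015.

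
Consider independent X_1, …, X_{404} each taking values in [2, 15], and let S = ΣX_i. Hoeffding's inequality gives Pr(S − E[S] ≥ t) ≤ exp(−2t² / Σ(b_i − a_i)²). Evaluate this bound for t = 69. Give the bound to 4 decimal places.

Σ(b_i − a_i)² = 404·(13)² = 68276.
Exponent = 2·69²/68276 = 0.1395.
Bound = exp(−0.1395) = 0.86982.

0.8698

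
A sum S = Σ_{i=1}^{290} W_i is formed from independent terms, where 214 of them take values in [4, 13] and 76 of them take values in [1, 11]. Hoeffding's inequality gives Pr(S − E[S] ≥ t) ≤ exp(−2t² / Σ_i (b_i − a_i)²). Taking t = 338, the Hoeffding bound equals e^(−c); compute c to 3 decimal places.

9.164

Σ(b_i − a_i)² = 214·9² + 76·10² = 24934.
c = 2t² / 24934 = 2·338² / 24934 = 9.1637.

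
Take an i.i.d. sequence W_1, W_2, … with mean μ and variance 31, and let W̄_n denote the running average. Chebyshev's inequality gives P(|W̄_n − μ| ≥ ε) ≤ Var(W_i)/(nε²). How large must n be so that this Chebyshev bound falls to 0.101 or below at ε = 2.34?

57

Require 31/(n·2.34²) ≤ 0.101, i.e. n ≥ 31/(0.101·2.34²) = 56.054.
The smallest integer n is 57.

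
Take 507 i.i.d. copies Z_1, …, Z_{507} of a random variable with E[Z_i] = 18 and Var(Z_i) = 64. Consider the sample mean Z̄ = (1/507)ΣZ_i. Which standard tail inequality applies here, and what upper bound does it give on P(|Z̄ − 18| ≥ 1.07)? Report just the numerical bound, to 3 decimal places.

With mean and variance of each term known, Chebyshev's inequality bounds the deviation of the sum (or sample mean).
Var(Z̄) = Var(Z_i)/n = 64/507 = 0.12623.
Chebyshev: P(|Z̄ − 18| ≥ 1.07) ≤ Var(Z̄)/(1.07)² = 64/(507·1.07²) = 0.1103.

0.110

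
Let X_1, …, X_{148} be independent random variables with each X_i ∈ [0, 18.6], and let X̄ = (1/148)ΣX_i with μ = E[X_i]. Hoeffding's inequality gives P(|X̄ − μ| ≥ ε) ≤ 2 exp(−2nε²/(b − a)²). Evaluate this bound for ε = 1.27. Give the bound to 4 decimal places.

0.5032

Exponent: 2nε²/(b − a)² = 2·148·1.27² / 18.6² = 1.37998.
Bound = 2·exp(−1.37998) = 0.50317.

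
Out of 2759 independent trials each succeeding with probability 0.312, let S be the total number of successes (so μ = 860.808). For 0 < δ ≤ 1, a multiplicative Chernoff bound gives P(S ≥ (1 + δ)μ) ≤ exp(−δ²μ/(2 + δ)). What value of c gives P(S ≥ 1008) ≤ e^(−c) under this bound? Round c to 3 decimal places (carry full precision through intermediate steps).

Write 1008 = (1 + δ)μ, so δ = 1008/860.808 − 1 = 0.1709928…
Then the exponent is δ²μ/(2 + δ) = (1008 − μ)² / (μ·(2 + δ)) = 11.593211.

11.593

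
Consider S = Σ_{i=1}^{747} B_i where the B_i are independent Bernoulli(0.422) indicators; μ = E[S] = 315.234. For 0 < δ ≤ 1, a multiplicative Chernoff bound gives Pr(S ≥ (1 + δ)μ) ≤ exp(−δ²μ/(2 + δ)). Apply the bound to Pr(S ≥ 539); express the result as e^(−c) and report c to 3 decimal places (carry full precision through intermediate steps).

Write 539 = (1 + δ)μ, so δ = 539/315.234 − 1 = 0.7098409…
Then the exponent is δ²μ/(2 + δ) = (539 − μ)² / (μ·(2 + δ)) = 58.615347.

58.615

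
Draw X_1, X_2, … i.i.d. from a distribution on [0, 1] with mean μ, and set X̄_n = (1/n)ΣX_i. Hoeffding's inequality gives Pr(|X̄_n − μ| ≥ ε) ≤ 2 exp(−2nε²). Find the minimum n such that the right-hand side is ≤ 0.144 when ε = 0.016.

Require 2·exp(−2nε²) ≤ 0.144, i.e. 2nε² ≥ ln(2/0.144) = 2.631089.
So n ≥ 2.631089 / (2·0.016²) = 5138.846.
The smallest integer n is 5139.

5139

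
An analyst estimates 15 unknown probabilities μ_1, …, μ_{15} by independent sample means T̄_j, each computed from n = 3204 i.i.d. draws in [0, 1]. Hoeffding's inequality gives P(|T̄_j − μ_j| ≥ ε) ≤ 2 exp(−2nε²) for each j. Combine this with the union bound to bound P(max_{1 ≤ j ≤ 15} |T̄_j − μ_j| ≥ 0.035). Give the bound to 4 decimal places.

0.0117

Per-experiment Hoeffding bound: 2·exp(−2·3204·0.035²) = 2·exp(−7.84980) = 0.00077966.
Union bound over 15 events: 15·0.00077966 = 0.01169.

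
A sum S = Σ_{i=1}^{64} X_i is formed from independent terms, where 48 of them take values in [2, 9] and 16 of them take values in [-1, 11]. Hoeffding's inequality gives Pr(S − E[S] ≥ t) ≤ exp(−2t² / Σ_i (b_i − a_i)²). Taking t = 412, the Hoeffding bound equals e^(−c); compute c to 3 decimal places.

72.914

Σ(b_i − a_i)² = 48·7² + 16·12² = 4656.
c = 2t² / 4656 = 2·412² / 4656 = 72.9141.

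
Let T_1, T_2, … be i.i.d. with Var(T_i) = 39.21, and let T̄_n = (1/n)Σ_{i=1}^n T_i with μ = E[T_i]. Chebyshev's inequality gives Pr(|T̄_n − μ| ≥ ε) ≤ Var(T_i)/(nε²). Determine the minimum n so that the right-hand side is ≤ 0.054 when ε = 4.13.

43

Require 39.21/(n·4.13²) ≤ 0.054, i.e. n ≥ 39.21/(0.054·4.13²) = 42.570.
The smallest integer n is 43.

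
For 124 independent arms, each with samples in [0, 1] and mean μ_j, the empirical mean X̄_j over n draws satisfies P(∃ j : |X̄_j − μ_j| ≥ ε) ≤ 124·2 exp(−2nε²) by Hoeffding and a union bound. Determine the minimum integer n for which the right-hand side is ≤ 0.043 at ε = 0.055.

1432

Need 2·124·exp(−2nε²) ≤ 0.043, i.e. exp(−2nε²) ≤ 0.043/248.
So 2nε² ≥ ln(248/0.043) = 8.659984.
Hence n ≥ 8.659984/(2·0.055²) = 1431.402.
The smallest integer n is 1432.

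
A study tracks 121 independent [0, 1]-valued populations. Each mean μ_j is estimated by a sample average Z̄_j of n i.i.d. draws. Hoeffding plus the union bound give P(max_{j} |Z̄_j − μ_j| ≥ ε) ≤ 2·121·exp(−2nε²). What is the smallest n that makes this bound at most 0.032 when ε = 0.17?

155

Need 2·121·exp(−2nε²) ≤ 0.032, i.e. exp(−2nε²) ≤ 0.032/242.
So 2nε² ≥ ln(242/0.032) = 8.930957.
Hence n ≥ 8.930957/(2·0.17²) = 154.515.
The smallest integer n is 155.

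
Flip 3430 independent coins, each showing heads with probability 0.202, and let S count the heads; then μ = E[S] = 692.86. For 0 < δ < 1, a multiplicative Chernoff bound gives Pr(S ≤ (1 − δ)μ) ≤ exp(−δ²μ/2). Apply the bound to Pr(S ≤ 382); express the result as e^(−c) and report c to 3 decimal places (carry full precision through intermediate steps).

69.736

Write 382 = (1 − δ)μ, so δ = 1 − 382/692.86 = 0.4486621…
Then the exponent is δ²μ/2 = (μ − 382)²/(2μ) = 69.735545.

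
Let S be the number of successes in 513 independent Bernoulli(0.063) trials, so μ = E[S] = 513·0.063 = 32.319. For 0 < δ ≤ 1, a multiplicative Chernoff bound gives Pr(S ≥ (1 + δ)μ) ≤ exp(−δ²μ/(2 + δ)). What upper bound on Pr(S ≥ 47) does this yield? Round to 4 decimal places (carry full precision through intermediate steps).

0.0661

Write 47 = (1 + δ)μ, so δ = 47/32.319 − 1 = 0.4542529…
Then the exponent is δ²μ/(2 + δ) = (47 − μ)² / (μ·(2 + δ)) = 2.717278.
Bound = exp(−2.717278) = 0.06605.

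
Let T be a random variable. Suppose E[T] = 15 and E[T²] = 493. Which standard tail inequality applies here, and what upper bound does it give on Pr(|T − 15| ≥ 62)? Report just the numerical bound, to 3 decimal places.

The first two moments determine the variance, so Chebyshev's inequality is the sharpest standard bound available.
Var(T) = E[T²] − (E[T])² = 493 − 225 = 268.
Chebyshev's inequality: Pr(|T − μ| ≥ t) ≤ Var(T)/t² = 268/3844 = 0.0697.

0.070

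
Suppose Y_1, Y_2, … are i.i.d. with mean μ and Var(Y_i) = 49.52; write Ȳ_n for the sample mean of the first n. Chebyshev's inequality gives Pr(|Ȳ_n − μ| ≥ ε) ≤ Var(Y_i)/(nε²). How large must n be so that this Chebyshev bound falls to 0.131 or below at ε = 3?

Require 49.52/(n·3²) ≤ 0.131, i.e. n ≥ 49.52/(0.131·3²) = 42.002.
The smallest integer n is 43.

43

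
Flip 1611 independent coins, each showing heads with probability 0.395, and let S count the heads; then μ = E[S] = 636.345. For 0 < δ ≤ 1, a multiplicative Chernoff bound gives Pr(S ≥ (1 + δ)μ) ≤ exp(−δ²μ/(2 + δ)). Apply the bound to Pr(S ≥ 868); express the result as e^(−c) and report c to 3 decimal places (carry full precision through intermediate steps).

35.673

Write 868 = (1 + δ)μ, so δ = 868/636.345 − 1 = 0.3640399…
Then the exponent is δ²μ/(2 + δ) = (868 − μ)² / (μ·(2 + δ)) = 35.672694.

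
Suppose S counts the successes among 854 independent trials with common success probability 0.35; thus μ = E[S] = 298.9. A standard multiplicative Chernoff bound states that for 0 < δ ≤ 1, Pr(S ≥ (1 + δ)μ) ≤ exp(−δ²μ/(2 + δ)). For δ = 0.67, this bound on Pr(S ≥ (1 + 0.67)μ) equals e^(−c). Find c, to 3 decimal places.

c = δ²μ/(2 + δ) = 0.67²·298.9/(2 + 0.67) = 50.2533.

50.253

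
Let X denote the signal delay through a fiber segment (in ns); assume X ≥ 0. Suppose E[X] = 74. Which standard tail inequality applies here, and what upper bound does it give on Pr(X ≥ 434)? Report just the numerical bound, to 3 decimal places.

Only the mean of a non-negative variable is known, so Markov's inequality is the applicable tail bound.
Markov's inequality: for a non-negative random variable, Pr(X ≥ a) ≤ E[X]/a.
Here E[X] = 74 and a = 434, so the bound is 74/434 = 0.1705.

0.171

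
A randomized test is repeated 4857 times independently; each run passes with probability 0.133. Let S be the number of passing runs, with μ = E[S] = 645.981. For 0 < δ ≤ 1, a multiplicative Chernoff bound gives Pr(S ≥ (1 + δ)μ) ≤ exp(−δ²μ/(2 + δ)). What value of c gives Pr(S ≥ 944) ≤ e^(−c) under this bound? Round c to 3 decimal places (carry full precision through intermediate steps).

Write 944 = (1 + δ)μ, so δ = 944/645.981 − 1 = 0.4613433…
Then the exponent is δ²μ/(2 + δ) = (944 − μ)² / (μ·(2 + δ)) = 55.859362.

55.859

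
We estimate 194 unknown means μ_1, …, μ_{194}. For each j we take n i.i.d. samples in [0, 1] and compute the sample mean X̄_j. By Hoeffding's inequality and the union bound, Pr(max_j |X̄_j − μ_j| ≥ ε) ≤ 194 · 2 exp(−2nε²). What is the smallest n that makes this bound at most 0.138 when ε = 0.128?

Need 2·194·exp(−2nε²) ≤ 0.138, i.e. exp(−2nε²) ≤ 0.138/388.
So 2nε² ≥ ln(388/0.138) = 7.941507.
Hence n ≥ 7.941507/(2·0.128²) = 242.356.
The smallest integer n is 243.

243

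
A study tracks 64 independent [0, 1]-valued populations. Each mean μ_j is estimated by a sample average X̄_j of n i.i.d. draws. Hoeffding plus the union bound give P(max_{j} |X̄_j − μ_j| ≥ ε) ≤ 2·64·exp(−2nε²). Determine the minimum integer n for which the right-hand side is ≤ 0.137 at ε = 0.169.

120

Need 2·64·exp(−2nε²) ≤ 0.137, i.e. exp(−2nε²) ≤ 0.137/128.
So 2nε² ≥ ln(128/0.137) = 6.839805.
Hence n ≥ 6.839805/(2·0.169²) = 119.740.
The smallest integer n is 120.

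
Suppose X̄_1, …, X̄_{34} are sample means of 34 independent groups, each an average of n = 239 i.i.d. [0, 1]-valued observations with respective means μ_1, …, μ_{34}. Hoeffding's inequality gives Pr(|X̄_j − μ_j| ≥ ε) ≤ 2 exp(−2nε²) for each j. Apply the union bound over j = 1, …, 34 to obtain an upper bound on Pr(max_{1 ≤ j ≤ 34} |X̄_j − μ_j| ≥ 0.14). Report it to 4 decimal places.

Per-experiment Hoeffding bound: 2·exp(−2·239·0.14²) = 2·exp(−9.36880) = 0.00017069.
Union bound over 34 events: 34·0.00017069 = 0.00580.

0.0058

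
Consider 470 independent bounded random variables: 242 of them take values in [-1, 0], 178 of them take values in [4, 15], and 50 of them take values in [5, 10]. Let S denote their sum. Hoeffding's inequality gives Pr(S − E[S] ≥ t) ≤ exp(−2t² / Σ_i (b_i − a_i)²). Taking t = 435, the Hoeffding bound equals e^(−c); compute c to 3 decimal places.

Σ(b_i − a_i)² = 242·1² + 178·11² + 50·5² = 23030.
c = 2t² / 23030 = 2·435² / 23030 = 16.4329.

16.433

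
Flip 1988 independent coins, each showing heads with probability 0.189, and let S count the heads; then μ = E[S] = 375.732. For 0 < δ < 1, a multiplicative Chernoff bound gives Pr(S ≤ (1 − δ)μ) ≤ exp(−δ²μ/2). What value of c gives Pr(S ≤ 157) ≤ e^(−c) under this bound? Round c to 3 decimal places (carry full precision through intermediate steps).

Write 157 = (1 − δ)μ, so δ = 1 − 157/375.732 = 0.582149…
Then the exponent is δ²μ/2 = (μ − 157)²/(2μ) = 63.667305.

63.667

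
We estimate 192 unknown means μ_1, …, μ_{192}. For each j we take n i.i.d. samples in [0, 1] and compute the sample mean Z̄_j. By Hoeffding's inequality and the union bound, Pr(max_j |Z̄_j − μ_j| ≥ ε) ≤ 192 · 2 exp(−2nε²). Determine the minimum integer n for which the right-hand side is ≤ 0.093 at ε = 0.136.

226

Need 2·192·exp(−2nε²) ≤ 0.093, i.e. exp(−2nε²) ≤ 0.093/384.
So 2nε² ≥ ln(384/0.093) = 8.325798.
Hence n ≥ 8.325798/(2·0.136²) = 225.070.
The smallest integer n is 226.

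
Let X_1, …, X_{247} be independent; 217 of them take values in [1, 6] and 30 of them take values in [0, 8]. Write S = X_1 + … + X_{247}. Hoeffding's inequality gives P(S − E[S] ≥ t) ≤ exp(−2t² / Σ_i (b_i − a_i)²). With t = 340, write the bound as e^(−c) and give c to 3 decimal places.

31.477

Σ(b_i − a_i)² = 217·5² + 30·8² = 7345.
c = 2t² / 7345 = 2·340² / 7345 = 31.4772.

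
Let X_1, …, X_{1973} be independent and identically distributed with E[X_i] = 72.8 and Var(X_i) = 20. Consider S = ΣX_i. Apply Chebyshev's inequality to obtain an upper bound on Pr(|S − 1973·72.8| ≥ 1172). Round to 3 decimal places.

0.029

Var(S) = n·Var(X_i) = 1973·20 = 39460.
Chebyshev: Pr(|S − 1973·72.8| ≥ 1172) ≤ Var(S)/1172² = 39460/1373584 = 0.0287.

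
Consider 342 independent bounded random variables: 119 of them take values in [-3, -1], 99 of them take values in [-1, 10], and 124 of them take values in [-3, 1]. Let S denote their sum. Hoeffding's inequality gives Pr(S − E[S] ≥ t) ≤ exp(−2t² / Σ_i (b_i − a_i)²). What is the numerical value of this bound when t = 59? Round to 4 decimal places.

0.6174

Σ(b_i − a_i)² = 119·2² + 99·11² + 124·4² = 14439.
Exponent = 2·59² / 14439 = 0.48217.
Bound = exp(−0.48217) = 0.61744.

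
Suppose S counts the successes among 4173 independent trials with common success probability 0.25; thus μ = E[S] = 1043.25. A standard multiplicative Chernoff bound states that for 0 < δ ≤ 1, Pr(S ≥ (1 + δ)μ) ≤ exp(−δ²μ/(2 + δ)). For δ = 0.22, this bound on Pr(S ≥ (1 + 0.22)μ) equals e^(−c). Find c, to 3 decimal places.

c = δ²μ/(2 + δ) = 0.22²·1043.25/(2 + 0.22) = 22.7447.

22.745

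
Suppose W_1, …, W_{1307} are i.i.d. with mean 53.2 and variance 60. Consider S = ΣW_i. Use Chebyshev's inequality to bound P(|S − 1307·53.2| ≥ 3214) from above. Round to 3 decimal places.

0.008

Var(S) = n·Var(W_i) = 1307·60 = 78420.
Chebyshev: P(|S − 1307·53.2| ≥ 3214) ≤ Var(S)/3214² = 78420/10329796 = 0.0076.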